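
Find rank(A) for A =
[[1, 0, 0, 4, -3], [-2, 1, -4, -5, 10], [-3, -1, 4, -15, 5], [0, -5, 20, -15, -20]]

r2 ← r2 + 2·r1
  [  1   0   0    4   -3 ]
  [  0   1  -4    3    4 ]
  [ -3  -1   4  -15    5 ]
  [  0  -5  20  -15  -20 ]
r3 ← r3 + 3·r1
  [ 1   0   0    4   -3 ]
  [ 0   1  -4    3    4 ]
  [ 0  -1   4   -3   -4 ]
  [ 0  -5  20  -15  -20 ]
r3 ← r3 + r2
  [ 1   0   0    4   -3 ]
  [ 0   1  -4    3    4 ]
  [ 0   0   0    0    0 ]
  [ 0  -5  20  -15  -20 ]
r4 ← r4 + 5·r2
  [ 1  0   0  4  -3 ]
  [ 0  1  -4  3   4 ]
  [ 0  0   0  0   0 ]
  [ 0  0   0  0   0 ]
The reduced form has 2 nonzero rows.

rank = 2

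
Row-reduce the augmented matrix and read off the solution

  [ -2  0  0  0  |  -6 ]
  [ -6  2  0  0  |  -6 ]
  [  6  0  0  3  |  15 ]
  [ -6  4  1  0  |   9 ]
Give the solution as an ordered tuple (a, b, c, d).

R1 := -1/2·R1
  [  1  0  0  0  |   3 ]
  [ -6  2  0  0  |  -6 ]
  [  6  0  0  3  |  15 ]
  [ -6  4  1  0  |   9 ]
R2 := R2 + 6·R1
  [  1  0  0  0  |   3 ]
  [  0  2  0  0  |  12 ]
  [  6  0  0  3  |  15 ]
  [ -6  4  1  0  |   9 ]
R3 := R3 − 6·R1
  [  1  0  0  0  |   3 ]
  [  0  2  0  0  |  12 ]
  [  0  0  0  3  |  -3 ]
  [ -6  4  1  0  |   9 ]
R4 := R4 + 6·R1
  [ 1  0  0  0  |   3 ]
  [ 0  2  0  0  |  12 ]
  [ 0  0  0  3  |  -3 ]
  [ 0  4  1  0  |  27 ]
R2 := 1/2·R2
  [ 1  0  0  0  |   3 ]
  [ 0  1  0  0  |   6 ]
  [ 0  0  0  3  |  -3 ]
  [ 0  4  1  0  |  27 ]
R4 := R4 − 4·R2
  [ 1  0  0  0  |   3 ]
  [ 0  1  0  0  |   6 ]
  [ 0  0  0  3  |  -3 ]
  [ 0  0  1  0  |   3 ]
R3 ↔ R4
  [ 1  0  0  0  |   3 ]
  [ 0  1  0  0  |   6 ]
  [ 0  0  1  0  |   3 ]
  [ 0  0  0  3  |  -3 ]
R4 := 1/3·R4
  [ 1  0  0  0  |   3 ]
  [ 0  1  0  0  |   6 ]
  [ 0  0  1  0  |   3 ]
  [ 0  0  0  1  |  -1 ]
Reading off the last column: a = 3, b = 6, c = 3, d = -1.

(3, 6, 3, -1)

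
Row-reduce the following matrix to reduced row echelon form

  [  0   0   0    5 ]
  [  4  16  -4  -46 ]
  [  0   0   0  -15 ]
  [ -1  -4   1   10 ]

[[1, 4, -1, 0], [0, 0, 0, 1], [0, 0, 0, 0], [0, 0, 0, 0]]

ρ1 <=> ρ2
  [  4  16  -4  -46 ]
  [  0   0   0    5 ]
  [  0   0   0  -15 ]
  [ -1  -4   1   10 ]
ρ1 → 1/4·ρ1
  [  1   4  -1  -23/2 ]
  [  0   0   0      5 ]
  [  0   0   0    -15 ]
  [ -1  -4   1     10 ]
ρ4 → ρ4 + ρ1
  [ 1  4  -1  -23/2 ]
  [ 0  0   0      5 ]
  [ 0  0   0    -15 ]
  [ 0  0   0   -3/2 ]
ρ2 → 1/5·ρ2
  [ 1  4  -1  -23/2 ]
  [ 0  0   0      1 ]
  [ 0  0   0    -15 ]
  [ 0  0   0   -3/2 ]
ρ3 → ρ3 + 15·ρ2
  [ 1  4  -1  -23/2 ]
  [ 0  0   0      1 ]
  [ 0  0   0      0 ]
  [ 0  0   0   -3/2 ]
ρ4 → ρ4 + 3/2·ρ2
  [ 1  4  -1  -23/2 ]
  [ 0  0   0      1 ]
  [ 0  0   0      0 ]
  [ 0  0   0      0 ]
ρ1 → ρ1 + 23/2·ρ2
  [ 1  4  -1  0 ]
  [ 0  0   0  1 ]
  [ 0  0   0  0 ]
  [ 0  0   0  0 ]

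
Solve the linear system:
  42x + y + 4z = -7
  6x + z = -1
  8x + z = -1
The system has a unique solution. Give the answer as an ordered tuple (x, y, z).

(0, -3, -1)

Form the augmented matrix and row-reduce:
  [ 42  1  4  |  -7 ]
  [  6  0  1  |  -1 ]
  [  8  0  1  |  -1 ]
Multiply ρ1 by 1/42.
  [ 1  1/42  2/21  |  -1/6 ]
  [ 6     0     1  |    -1 ]
  [ 8     0     1  |    -1 ]
Subtract 6 times ρ1 from ρ2.
  [ 1  1/42  2/21  |  -1/6 ]
  [ 0  -1/7   3/7  |     0 ]
  [ 8     0     1  |    -1 ]
Subtract 8 times ρ1 from ρ3.
  [ 1   1/42  2/21  |  -1/6 ]
  [ 0   -1/7   3/7  |     0 ]
  [ 0  -4/21  5/21  |   1/3 ]
Multiply ρ2 by -7.
  [ 1   1/42  2/21  |  -1/6 ]
  [ 0      1    -3  |     0 ]
  [ 0  -4/21  5/21  |   1/3 ]
Add 4/21 times ρ2 to ρ3.
  [ 1  1/42  2/21  |  -1/6 ]
  [ 0     1    -3  |     0 ]
  [ 0     0  -1/3  |   1/3 ]
Multiply ρ3 by -3.
  [ 1  1/42  2/21  |  -1/6 ]
  [ 0     1    -3  |     0 ]
  [ 0     0     1  |    -1 ]
Add 3 times ρ3 to ρ2.
  [ 1  1/42  2/21  |  -1/6 ]
  [ 0     1     0  |    -3 ]
  [ 0     0     1  |    -1 ]
Subtract 2/21 times ρ3 from ρ1.
  [ 1  1/42  0  |  -1/14 ]
  [ 0     1  0  |     -3 ]
  [ 0     0  1  |     -1 ]
Subtract 1/42 times ρ2 from ρ1.
  [ 1  0  0  |   0 ]
  [ 0  1  0  |  -3 ]
  [ 0  0  1  |  -1 ]
Reading off the last column: x = 0, y = -3, z = -1.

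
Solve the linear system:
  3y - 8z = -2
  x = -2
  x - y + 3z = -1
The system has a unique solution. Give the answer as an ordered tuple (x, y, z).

Form the augmented matrix and row-reduce:
  [ 0   3  -8  |  -2 ]
  [ 1   0   0  |  -2 ]
  [ 1  -1   3  |  -1 ]
ρ1 <=> ρ2
ρ3 := ρ3 − ρ1
ρ2 := 1/3·ρ2
ρ3 := ρ3 + ρ2
ρ3 := 3·ρ3
ρ2 := ρ2 + 8/3·ρ3
Reading off the last column: x = -2, y = 2, z = 1.

(-2, 2, 1)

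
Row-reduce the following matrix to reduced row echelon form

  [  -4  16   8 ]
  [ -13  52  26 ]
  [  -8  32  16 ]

R1 -> -1/4·R1
  [   1  -4  -2 ]
  [ -13  52  26 ]
  [  -8  32  16 ]
R2 -> R2 + 13·R1
  [  1  -4  -2 ]
  [  0   0   0 ]
  [ -8  32  16 ]
R3 -> R3 + 8·R1
  [ 1  -4  -2 ]
  [ 0   0   0 ]
  [ 0   0   0 ]

[[1, -4, -2], [0, 0, 0], [0, 0, 0]]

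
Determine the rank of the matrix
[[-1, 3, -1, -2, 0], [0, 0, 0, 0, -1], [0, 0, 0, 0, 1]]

rank = 2

r1 ← -1·r1
  [ 1  -3  1  2   0 ]
  [ 0   0  0  0  -1 ]
  [ 0   0  0  0   1 ]
r2 ← -1·r2
  [ 1  -3  1  2  0 ]
  [ 0   0  0  0  1 ]
  [ 0   0  0  0  1 ]
r3 ← r3 − r2
  [ 1  -3  1  2  0 ]
  [ 0   0  0  0  1 ]
  [ 0   0  0  0  0 ]
The reduced form has 2 nonzero rows.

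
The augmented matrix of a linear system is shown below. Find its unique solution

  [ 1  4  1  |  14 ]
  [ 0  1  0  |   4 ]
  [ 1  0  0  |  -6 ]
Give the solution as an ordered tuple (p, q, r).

ρ3 -> ρ3 − ρ1
  [ 1   4   1  |   14 ]
  [ 0   1   0  |    4 ]
  [ 0  -4  -1  |  -20 ]
ρ3 -> ρ3 + 4·ρ2
  [ 1  4   1  |  14 ]
  [ 0  1   0  |   4 ]
  [ 0  0  -1  |  -4 ]
ρ3 -> -1·ρ3
  [ 1  4  1  |  14 ]
  [ 0  1  0  |   4 ]
  [ 0  0  1  |   4 ]
ρ1 -> ρ1 − ρ3
  [ 1  4  0  |  10 ]
  [ 0  1  0  |   4 ]
  [ 0  0  1  |   4 ]
ρ1 -> ρ1 − 4·ρ2
  [ 1  0  0  |  -6 ]
  [ 0  1  0  |   4 ]
  [ 0  0  1  |   4 ]
Reading off the last column: p = -6, q = 4, r = 4.

(-6, 4, 4)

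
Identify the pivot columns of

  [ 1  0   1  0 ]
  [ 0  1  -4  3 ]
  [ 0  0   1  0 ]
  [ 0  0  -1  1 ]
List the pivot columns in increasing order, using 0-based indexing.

0, 1, 2, 3

R4 := R4 + R3
  [ 1  0   1  0 ]
  [ 0  1  -4  3 ]
  [ 0  0   1  0 ]
  [ 0  0   0  1 ]
R2 := R2 − 3·R4
  [ 1  0   1  0 ]
  [ 0  1  -4  0 ]
  [ 0  0   1  0 ]
  [ 0  0   0  1 ]
R2 := R2 + 4·R3
  [ 1  0  1  0 ]
  [ 0  1  0  0 ]
  [ 0  0  1  0 ]
  [ 0  0  0  1 ]
R1 := R1 − R3
  [ 1  0  0  0 ]
  [ 0  1  0  0 ]
  [ 0  0  1  0 ]
  [ 0  0  0  1 ]
Pivot columns are the columns containing a leading 1.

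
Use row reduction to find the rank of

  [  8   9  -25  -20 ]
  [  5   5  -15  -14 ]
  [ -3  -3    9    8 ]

rank = 3

R1 := 1/8·R1
  [  1  9/8  -25/8  -5/2 ]
  [  5    5    -15   -14 ]
  [ -3   -3      9     8 ]
R2 := R2 − 5·R1
  [  1   9/8  -25/8  -5/2 ]
  [  0  -5/8    5/8  -3/2 ]
  [ -3    -3      9     8 ]
R3 := R3 + 3·R1
  [ 1   9/8  -25/8  -5/2 ]
  [ 0  -5/8    5/8  -3/2 ]
  [ 0   3/8   -3/8   1/2 ]
R2 := -8/5·R2
  [ 1  9/8  -25/8  -5/2 ]
  [ 0    1     -1  12/5 ]
  [ 0  3/8   -3/8   1/2 ]
R3 := R3 − 3/8·R2
  [ 1  9/8  -25/8  -5/2 ]
  [ 0    1     -1  12/5 ]
  [ 0    0      0  -2/5 ]
R3 := -5/2·R3
  [ 1  9/8  -25/8  -5/2 ]
  [ 0    1     -1  12/5 ]
  [ 0    0      0     1 ]
R2 := R2 − 12/5·R3
  [ 1  9/8  -25/8  -5/2 ]
  [ 0    1     -1     0 ]
  [ 0    0      0     1 ]
R1 := R1 + 5/2·R3
  [ 1  9/8  -25/8  0 ]
  [ 0    1     -1  0 ]
  [ 0    0      0  1 ]
R1 := R1 − 9/8·R2
  [ 1  0  -2  0 ]
  [ 0  1  -1  0 ]
  [ 0  0   0  1 ]
The reduced form has 3 nonzero rows.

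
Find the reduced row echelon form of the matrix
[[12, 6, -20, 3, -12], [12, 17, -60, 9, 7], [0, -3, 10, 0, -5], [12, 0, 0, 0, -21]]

Multiply r1 by 1/12.
Subtract 12 times r1 from r2.
Subtract 12 times r1 from r4.
Multiply r2 by 1/11.
Add 3 times r2 to r3.
Add 6 times r2 to r4.
Multiply r3 by -11/10.
Add 20/11 times r3 to r4.
Multiply r4 by -1/3.
Add 9/5 times r4 to r3.
Subtract 6/11 times r4 from r2.
Subtract 1/4 times r4 from r1.
Add 40/11 times r3 to r2.
Add 5/3 times r3 to r1.
Subtract 1/2 times r2 from r1.

[[1, 0, 0, 0, -7/4], [0, 1, 0, 0, -1], [0, 0, 1, 0, -4/5], [0, 0, 0, 1, -1/3]]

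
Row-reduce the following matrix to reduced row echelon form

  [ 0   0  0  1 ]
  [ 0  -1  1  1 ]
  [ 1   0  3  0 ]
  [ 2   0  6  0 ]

r1 <-> r3
  [ 1   0  3  0 ]
  [ 0  -1  1  1 ]
  [ 0   0  0  1 ]
  [ 2   0  6  0 ]
r4 → r4 − 2·r1
  [ 1   0  3  0 ]
  [ 0  -1  1  1 ]
  [ 0   0  0  1 ]
  [ 0   0  0  0 ]
r2 → -1·r2
  [ 1  0   3   0 ]
  [ 0  1  -1  -1 ]
  [ 0  0   0   1 ]
  [ 0  0   0   0 ]
r2 → r2 + r3
  [ 1  0   3  0 ]
  [ 0  1  -1  0 ]
  [ 0  0   0  1 ]
  [ 0  0   0  0 ]

[[1, 0, 3, 0], [0, 1, -1, 0], [0, 0, 0, 1], [0, 0, 0, 0]]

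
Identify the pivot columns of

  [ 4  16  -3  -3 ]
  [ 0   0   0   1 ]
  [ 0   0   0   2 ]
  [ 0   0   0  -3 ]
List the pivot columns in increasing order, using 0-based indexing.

r1 := 1/4·r1
  [ 1  4  -3/4  -3/4 ]
  [ 0  0     0     1 ]
  [ 0  0     0     2 ]
  [ 0  0     0    -3 ]
r3 := r3 − 2·r2
  [ 1  4  -3/4  -3/4 ]
  [ 0  0     0     1 ]
  [ 0  0     0     0 ]
  [ 0  0     0    -3 ]
r4 := r4 + 3·r2
  [ 1  4  -3/4  -3/4 ]
  [ 0  0     0     1 ]
  [ 0  0     0     0 ]
  [ 0  0     0     0 ]
r1 := r1 + 3/4·r2
  [ 1  4  -3/4  0 ]
  [ 0  0     0  1 ]
  [ 0  0     0  0 ]
  [ 0  0     0  0 ]
Pivot columns are the columns containing a leading 1.

0, 3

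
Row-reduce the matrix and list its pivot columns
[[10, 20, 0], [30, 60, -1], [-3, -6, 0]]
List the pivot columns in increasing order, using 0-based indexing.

0, 2

R1 ← 1/10·R1
  [  1   2   0 ]
  [ 30  60  -1 ]
  [ -3  -6   0 ]
R2 ← R2 − 30·R1
  [  1   2   0 ]
  [  0   0  -1 ]
  [ -3  -6   0 ]
R3 ← R3 + 3·R1
  [ 1  2   0 ]
  [ 0  0  -1 ]
  [ 0  0   0 ]
R2 ← -1·R2
  [ 1  2  0 ]
  [ 0  0  1 ]
  [ 0  0  0 ]
Pivot columns are the columns containing a leading 1.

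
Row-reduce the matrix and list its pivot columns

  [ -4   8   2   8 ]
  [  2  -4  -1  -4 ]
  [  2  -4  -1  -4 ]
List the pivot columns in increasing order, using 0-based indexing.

R1 ← -1/4·R1
R2 ← R2 − 2·R1
R3 ← R3 − 2·R1
Pivot columns are the columns containing a leading 1.

0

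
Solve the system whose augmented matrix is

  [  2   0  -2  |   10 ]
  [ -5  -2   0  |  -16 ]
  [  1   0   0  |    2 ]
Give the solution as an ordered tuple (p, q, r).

(2, 3, -3)

R1 ← 1/2·R1
  [  1   0  -1  |    5 ]
  [ -5  -2   0  |  -16 ]
  [  1   0   0  |    2 ]
R2 ← R2 + 5·R1
  [ 1   0  -1  |  5 ]
  [ 0  -2  -5  |  9 ]
  [ 1   0   0  |  2 ]
R3 ← R3 − R1
  [ 1   0  -1  |   5 ]
  [ 0  -2  -5  |   9 ]
  [ 0   0   1  |  -3 ]
R2 ← -1/2·R2
  [ 1  0   -1  |     5 ]
  [ 0  1  5/2  |  -9/2 ]
  [ 0  0    1  |    -3 ]
R2 ← R2 − 5/2·R3
  [ 1  0  -1  |   5 ]
  [ 0  1   0  |   3 ]
  [ 0  0   1  |  -3 ]
R1 ← R1 + R3
  [ 1  0  0  |   2 ]
  [ 0  1  0  |   3 ]
  [ 0  0  1  |  -3 ]
Reading off the last column: p = 2, q = 3, r = -3.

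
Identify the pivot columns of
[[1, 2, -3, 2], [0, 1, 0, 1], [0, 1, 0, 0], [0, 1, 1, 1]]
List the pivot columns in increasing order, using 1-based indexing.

1, 2, 3, 4

R3 ← R3 − R2
  [ 1  2  -3   2 ]
  [ 0  1   0   1 ]
  [ 0  0   0  -1 ]
  [ 0  1   1   1 ]
R4 ← R4 − R2
  [ 1  2  -3   2 ]
  [ 0  1   0   1 ]
  [ 0  0   0  -1 ]
  [ 0  0   1   0 ]
R3 <-> R4
  [ 1  2  -3   2 ]
  [ 0  1   0   1 ]
  [ 0  0   1   0 ]
  [ 0  0   0  -1 ]
R4 ← -1·R4
  [ 1  2  -3  2 ]
  [ 0  1   0  1 ]
  [ 0  0   1  0 ]
  [ 0  0   0  1 ]
R2 ← R2 − R4
  [ 1  2  -3  2 ]
  [ 0  1   0  0 ]
  [ 0  0   1  0 ]
  [ 0  0   0  1 ]
R1 ← R1 − 2·R4
  [ 1  2  -3  0 ]
  [ 0  1   0  0 ]
  [ 0  0   1  0 ]
  [ 0  0   0  1 ]
R1 ← R1 + 3·R3
  [ 1  2  0  0 ]
  [ 0  1  0  0 ]
  [ 0  0  1  0 ]
  [ 0  0  0  1 ]
R1 ← R1 − 2·R2
  [ 1  0  0  0 ]
  [ 0  1  0  0 ]
  [ 0  0  1  0 ]
  [ 0  0  0  1 ]
Pivot columns are the columns containing a leading 1.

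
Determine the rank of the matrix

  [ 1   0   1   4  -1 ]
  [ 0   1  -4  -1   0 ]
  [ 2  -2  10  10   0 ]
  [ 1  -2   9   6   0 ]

Subtract 2 times R1 from R3.
  [ 1   0   1   4  -1 ]
  [ 0   1  -4  -1   0 ]
  [ 0  -2   8   2   2 ]
  [ 1  -2   9   6   0 ]
Subtract R1 from R4.
  [ 1   0   1   4  -1 ]
  [ 0   1  -4  -1   0 ]
  [ 0  -2   8   2   2 ]
  [ 0  -2   8   2   1 ]
Add 2 times R2 to R3.
  [ 1   0   1   4  -1 ]
  [ 0   1  -4  -1   0 ]
  [ 0   0   0   0   2 ]
  [ 0  -2   8   2   1 ]
Add 2 times R2 to R4.
  [ 1  0   1   4  -1 ]
  [ 0  1  -4  -1   0 ]
  [ 0  0   0   0   2 ]
  [ 0  0   0   0   1 ]
Multiply R3 by 1/2.
  [ 1  0   1   4  -1 ]
  [ 0  1  -4  -1   0 ]
  [ 0  0   0   0   1 ]
  [ 0  0   0   0   1 ]
Subtract R3 from R4.
  [ 1  0   1   4  -1 ]
  [ 0  1  -4  -1   0 ]
  [ 0  0   0   0   1 ]
  [ 0  0   0   0   0 ]
Add R3 to R1.
  [ 1  0   1   4  0 ]
  [ 0  1  -4  -1  0 ]
  [ 0  0   0   0  1 ]
  [ 0  0   0   0  0 ]
The reduced form has 3 nonzero rows.

rank = 3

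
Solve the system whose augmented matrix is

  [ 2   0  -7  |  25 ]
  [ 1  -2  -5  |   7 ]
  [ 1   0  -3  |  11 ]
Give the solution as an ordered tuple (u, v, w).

ρ1 -> 1/2·ρ1
  [ 1   0  -7/2  |  25/2 ]
  [ 1  -2    -5  |     7 ]
  [ 1   0    -3  |    11 ]
ρ2 -> ρ2 − ρ1
  [ 1   0  -7/2  |   25/2 ]
  [ 0  -2  -3/2  |  -11/2 ]
  [ 1   0    -3  |     11 ]
ρ3 -> ρ3 − ρ1
  [ 1   0  -7/2  |   25/2 ]
  [ 0  -2  -3/2  |  -11/2 ]
  [ 0   0   1/2  |   -3/2 ]
ρ2 -> -1/2·ρ2
  [ 1  0  -7/2  |  25/2 ]
  [ 0  1   3/4  |  11/4 ]
  [ 0  0   1/2  |  -3/2 ]
ρ3 -> 2·ρ3
  [ 1  0  -7/2  |  25/2 ]
  [ 0  1   3/4  |  11/4 ]
  [ 0  0     1  |    -3 ]
ρ2 -> ρ2 − 3/4·ρ3
  [ 1  0  -7/2  |  25/2 ]
  [ 0  1     0  |     5 ]
  [ 0  0     1  |    -3 ]
ρ1 -> ρ1 + 7/2·ρ3
  [ 1  0  0  |   2 ]
  [ 0  1  0  |   5 ]
  [ 0  0  1  |  -3 ]
Reading off the last column: u = 2, v = 5, w = -3.

(2, 5, -3)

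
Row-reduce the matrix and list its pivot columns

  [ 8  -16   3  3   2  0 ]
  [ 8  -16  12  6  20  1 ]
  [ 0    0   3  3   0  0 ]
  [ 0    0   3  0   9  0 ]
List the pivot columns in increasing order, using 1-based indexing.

1, 3, 4, 6

ρ1 -> 1/8·ρ1
ρ2 -> ρ2 − 8·ρ1
ρ2 -> 1/9·ρ2
ρ3 -> ρ3 − 3·ρ2
ρ4 -> ρ4 − 3·ρ2
ρ3 -> 1/2·ρ3
ρ4 -> ρ4 + ρ3
ρ4 -> -2·ρ4
ρ3 -> ρ3 + 1/6·ρ4
ρ2 -> ρ2 − 1/9·ρ4
ρ2 -> ρ2 − 1/3·ρ3
ρ1 -> ρ1 − 3/8·ρ3
ρ1 -> ρ1 − 3/8·ρ2
Pivot columns are the columns containing a leading 1.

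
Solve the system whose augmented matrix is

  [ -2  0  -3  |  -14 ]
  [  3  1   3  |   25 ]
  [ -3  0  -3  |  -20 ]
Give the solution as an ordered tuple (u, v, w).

(6, 5, 2/3)

R1 → -1/2·R1
  [  1  0  3/2  |    7 ]
  [  3  1    3  |   25 ]
  [ -3  0   -3  |  -20 ]
R2 → R2 − 3·R1
  [  1  0   3/2  |    7 ]
  [  0  1  -3/2  |    4 ]
  [ -3  0    -3  |  -20 ]
R3 → R3 + 3·R1
  [ 1  0   3/2  |  7 ]
  [ 0  1  -3/2  |  4 ]
  [ 0  0   3/2  |  1 ]
R3 → 2/3·R3
  [ 1  0   3/2  |    7 ]
  [ 0  1  -3/2  |    4 ]
  [ 0  0     1  |  2/3 ]
R2 → R2 + 3/2·R3
  [ 1  0  3/2  |    7 ]
  [ 0  1    0  |    5 ]
  [ 0  0    1  |  2/3 ]
R1 → R1 − 3/2·R3
  [ 1  0  0  |    6 ]
  [ 0  1  0  |    5 ]
  [ 0  0  1  |  2/3 ]
Reading off the last column: u = 6, v = 5, w = 2/3.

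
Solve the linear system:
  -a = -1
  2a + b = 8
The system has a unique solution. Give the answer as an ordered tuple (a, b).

(1, 6)

Form the augmented matrix and row-reduce:
  [ -1  0  |  -1 ]
  [  2  1  |   8 ]
R1 := -1·R1
  [ 1  0  |  1 ]
  [ 2  1  |  8 ]
R2 := R2 − 2·R1
  [ 1  0  |  1 ]
  [ 0  1  |  6 ]
Reading off the last column: a = 1, b = 6.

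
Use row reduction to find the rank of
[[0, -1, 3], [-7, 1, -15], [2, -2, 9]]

R1 <-> R2
  [ -7   1  -15 ]
  [  0  -1    3 ]
  [  2  -2    9 ]
R1 → -1/7·R1
  [ 1  -1/7  15/7 ]
  [ 0    -1     3 ]
  [ 2    -2     9 ]
R3 → R3 − 2·R1
  [ 1   -1/7  15/7 ]
  [ 0     -1     3 ]
  [ 0  -12/7  33/7 ]
R2 → -1·R2
  [ 1   -1/7  15/7 ]
  [ 0      1    -3 ]
  [ 0  -12/7  33/7 ]
R3 → R3 + 12/7·R2
  [ 1  -1/7  15/7 ]
  [ 0     1    -3 ]
  [ 0     0  -3/7 ]
R3 → -7/3·R3
  [ 1  -1/7  15/7 ]
  [ 0     1    -3 ]
  [ 0     0     1 ]
R2 → R2 + 3·R3
  [ 1  -1/7  15/7 ]
  [ 0     1     0 ]
  [ 0     0     1 ]
R1 → R1 − 15/7·R3
  [ 1  -1/7  0 ]
  [ 0     1  0 ]
  [ 0     0  1 ]
R1 → R1 + 1/7·R2
  [ 1  0  0 ]
  [ 0  1  0 ]
  [ 0  0  1 ]
The reduced form has 3 nonzero rows.

rank = 3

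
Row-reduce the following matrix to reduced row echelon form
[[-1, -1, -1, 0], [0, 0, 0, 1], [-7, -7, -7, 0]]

R1 → -1·R1
  [  1   1   1  0 ]
  [  0   0   0  1 ]
  [ -7  -7  -7  0 ]
R3 → R3 + 7·R1
  [ 1  1  1  0 ]
  [ 0  0  0  1 ]
  [ 0  0  0  0 ]

[[1, 1, 1, 0], [0, 0, 0, 1], [0, 0, 0, 0]]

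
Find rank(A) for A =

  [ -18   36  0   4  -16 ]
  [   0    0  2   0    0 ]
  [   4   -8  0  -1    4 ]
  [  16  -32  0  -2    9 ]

R1 := -1/18·R1
R3 := R3 − 4·R1
R4 := R4 − 16·R1
R2 := 1/2·R2
R3 := -9·R3
R4 := R4 − 14/9·R3
R3 := R3 + 4·R4
R1 := R1 − 8/9·R4
R1 := R1 + 2/9·R3
The reduced form has 4 nonzero rows.

rank = 4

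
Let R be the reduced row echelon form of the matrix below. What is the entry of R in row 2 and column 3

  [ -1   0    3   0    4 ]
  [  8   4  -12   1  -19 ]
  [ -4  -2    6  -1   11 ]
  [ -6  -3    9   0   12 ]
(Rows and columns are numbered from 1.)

R1 -> -1·R1
  [  1   0   -3   0   -4 ]
  [  8   4  -12   1  -19 ]
  [ -4  -2    6  -1   11 ]
  [ -6  -3    9   0   12 ]
R2 -> R2 − 8·R1
  [  1   0  -3   0  -4 ]
  [  0   4  12   1  13 ]
  [ -4  -2   6  -1  11 ]
  [ -6  -3   9   0  12 ]
R3 -> R3 + 4·R1
  [  1   0  -3   0  -4 ]
  [  0   4  12   1  13 ]
  [  0  -2  -6  -1  -5 ]
  [ -6  -3   9   0  12 ]
R4 -> R4 + 6·R1
  [ 1   0  -3   0   -4 ]
  [ 0   4  12   1   13 ]
  [ 0  -2  -6  -1   -5 ]
  [ 0  -3  -9   0  -12 ]
R2 -> 1/4·R2
  [ 1   0  -3    0    -4 ]
  [ 0   1   3  1/4  13/4 ]
  [ 0  -2  -6   -1    -5 ]
  [ 0  -3  -9    0   -12 ]
R3 -> R3 + 2·R2
  [ 1   0  -3     0    -4 ]
  [ 0   1   3   1/4  13/4 ]
  [ 0   0   0  -1/2   3/2 ]
  [ 0  -3  -9     0   -12 ]
R4 -> R4 + 3·R2
  [ 1  0  -3     0    -4 ]
  [ 0  1   3   1/4  13/4 ]
  [ 0  0   0  -1/2   3/2 ]
  [ 0  0   0   3/4  -9/4 ]
R3 -> -2·R3
  [ 1  0  -3    0    -4 ]
  [ 0  1   3  1/4  13/4 ]
  [ 0  0   0    1    -3 ]
  [ 0  0   0  3/4  -9/4 ]
R4 -> R4 − 3/4·R3
  [ 1  0  -3    0    -4 ]
  [ 0  1   3  1/4  13/4 ]
  [ 0  0   0    1    -3 ]
  [ 0  0   0    0     0 ]
R2 -> R2 − 1/4·R3
  [ 1  0  -3  0  -4 ]
  [ 0  1   3  0   4 ]
  [ 0  0   0  1  -3 ]
  [ 0  0   0  0   0 ]

3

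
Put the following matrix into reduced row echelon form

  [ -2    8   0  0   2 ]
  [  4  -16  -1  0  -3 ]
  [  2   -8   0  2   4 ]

[[1, -4, 0, 0, -1], [0, 0, 1, 0, -1], [0, 0, 0, 1, 3]]

r1 := -1/2·r1
  [ 1   -4   0  0  -1 ]
  [ 4  -16  -1  0  -3 ]
  [ 2   -8   0  2   4 ]
r2 := r2 − 4·r1
  [ 1  -4   0  0  -1 ]
  [ 0   0  -1  0   1 ]
  [ 2  -8   0  2   4 ]
r3 := r3 − 2·r1
  [ 1  -4   0  0  -1 ]
  [ 0   0  -1  0   1 ]
  [ 0   0   0  2   6 ]
r2 := -1·r2
  [ 1  -4  0  0  -1 ]
  [ 0   0  1  0  -1 ]
  [ 0   0  0  2   6 ]
r3 := 1/2·r3
  [ 1  -4  0  0  -1 ]
  [ 0   0  1  0  -1 ]
  [ 0   0  0  1   3 ]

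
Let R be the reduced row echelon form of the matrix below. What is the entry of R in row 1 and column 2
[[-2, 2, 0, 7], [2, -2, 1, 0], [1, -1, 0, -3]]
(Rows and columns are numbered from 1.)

R1 ← -1/2·R1
R2 ← R2 − 2·R1
R3 ← R3 − R1
R3 ← 2·R3
R2 ← R2 − 7·R3
R1 ← R1 + 7/2·R3

-1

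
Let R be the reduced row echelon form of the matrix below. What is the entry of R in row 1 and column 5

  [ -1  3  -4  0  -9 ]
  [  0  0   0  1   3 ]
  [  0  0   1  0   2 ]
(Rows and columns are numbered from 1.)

1

ρ1 -> -1·ρ1
  [ 1  -3  4  0  9 ]
  [ 0   0  0  1  3 ]
  [ 0   0  1  0  2 ]
ρ2 <=> ρ3
  [ 1  -3  4  0  9 ]
  [ 0   0  1  0  2 ]
  [ 0   0  0  1  3 ]
ρ1 -> ρ1 − 4·ρ2
  [ 1  -3  0  0  1 ]
  [ 0   0  1  0  2 ]
  [ 0   0  0  1  3 ]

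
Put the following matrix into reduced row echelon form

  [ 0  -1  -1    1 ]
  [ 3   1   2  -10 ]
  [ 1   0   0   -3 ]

ρ1 ↔ ρ2
  [ 3   1   2  -10 ]
  [ 0  -1  -1    1 ]
  [ 1   0   0   -3 ]
ρ1 → 1/3·ρ1
  [ 1  1/3  2/3  -10/3 ]
  [ 0   -1   -1      1 ]
  [ 1    0    0     -3 ]
ρ3 → ρ3 − ρ1
  [ 1   1/3   2/3  -10/3 ]
  [ 0    -1    -1      1 ]
  [ 0  -1/3  -2/3    1/3 ]
ρ2 → -1·ρ2
  [ 1   1/3   2/3  -10/3 ]
  [ 0     1     1     -1 ]
  [ 0  -1/3  -2/3    1/3 ]
ρ3 → ρ3 + 1/3·ρ2
  [ 1  1/3   2/3  -10/3 ]
  [ 0    1     1     -1 ]
  [ 0    0  -1/3      0 ]
ρ3 → -3·ρ3
  [ 1  1/3  2/3  -10/3 ]
  [ 0    1    1     -1 ]
  [ 0    0    1      0 ]
ρ2 → ρ2 − ρ3
  [ 1  1/3  2/3  -10/3 ]
  [ 0    1    0     -1 ]
  [ 0    0    1      0 ]
ρ1 → ρ1 − 2/3·ρ3
  [ 1  1/3  0  -10/3 ]
  [ 0    1  0     -1 ]
  [ 0    0  1      0 ]
ρ1 → ρ1 − 1/3·ρ2
  [ 1  0  0  -3 ]
  [ 0  1  0  -1 ]
  [ 0  0  1   0 ]

[[1, 0, 0, -3], [0, 1, 0, -1], [0, 0, 1, 0]]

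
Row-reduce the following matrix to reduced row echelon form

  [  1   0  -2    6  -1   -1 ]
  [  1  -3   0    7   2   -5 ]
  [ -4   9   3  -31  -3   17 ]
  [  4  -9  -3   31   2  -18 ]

[[1, 0, 0, -2, 0, -2], [0, 1, 0, -3, 0, 5/3], [0, 0, 1, -4, 0, -1], [0, 0, 0, 0, 1, 1]]

R2 ← R2 − R1
  [  1   0  -2    6  -1   -1 ]
  [  0  -3   2    1   3   -4 ]
  [ -4   9   3  -31  -3   17 ]
  [  4  -9  -3   31   2  -18 ]
R3 ← R3 + 4·R1
  [ 1   0  -2   6  -1   -1 ]
  [ 0  -3   2   1   3   -4 ]
  [ 0   9  -5  -7  -7   13 ]
  [ 4  -9  -3  31   2  -18 ]
R4 ← R4 − 4·R1
  [ 1   0  -2   6  -1   -1 ]
  [ 0  -3   2   1   3   -4 ]
  [ 0   9  -5  -7  -7   13 ]
  [ 0  -9   5   7   6  -14 ]
R2 ← -1/3·R2
  [ 1   0    -2     6  -1   -1 ]
  [ 0   1  -2/3  -1/3  -1  4/3 ]
  [ 0   9    -5    -7  -7   13 ]
  [ 0  -9     5     7   6  -14 ]
R3 ← R3 − 9·R2
  [ 1   0    -2     6  -1   -1 ]
  [ 0   1  -2/3  -1/3  -1  4/3 ]
  [ 0   0     1    -4   2    1 ]
  [ 0  -9     5     7   6  -14 ]
R4 ← R4 + 9·R2
  [ 1  0    -2     6  -1   -1 ]
  [ 0  1  -2/3  -1/3  -1  4/3 ]
  [ 0  0     1    -4   2    1 ]
  [ 0  0    -1     4  -3   -2 ]
R4 ← R4 + R3
  [ 1  0    -2     6  -1   -1 ]
  [ 0  1  -2/3  -1/3  -1  4/3 ]
  [ 0  0     1    -4   2    1 ]
  [ 0  0     0     0  -1   -1 ]
R4 ← -1·R4
  [ 1  0    -2     6  -1   -1 ]
  [ 0  1  -2/3  -1/3  -1  4/3 ]
  [ 0  0     1    -4   2    1 ]
  [ 0  0     0     0   1    1 ]
R3 ← R3 − 2·R4
  [ 1  0    -2     6  -1   -1 ]
  [ 0  1  -2/3  -1/3  -1  4/3 ]
  [ 0  0     1    -4   0   -1 ]
  [ 0  0     0     0   1    1 ]
R2 ← R2 + R4
  [ 1  0    -2     6  -1   -1 ]
  [ 0  1  -2/3  -1/3   0  7/3 ]
  [ 0  0     1    -4   0   -1 ]
  [ 0  0     0     0   1    1 ]
R1 ← R1 + R4
  [ 1  0    -2     6  0    0 ]
  [ 0  1  -2/3  -1/3  0  7/3 ]
  [ 0  0     1    -4  0   -1 ]
  [ 0  0     0     0  1    1 ]
R2 ← R2 + 2/3·R3
  [ 1  0  -2   6  0    0 ]
  [ 0  1   0  -3  0  5/3 ]
  [ 0  0   1  -4  0   -1 ]
  [ 0  0   0   0  1    1 ]
R1 ← R1 + 2·R3
  [ 1  0  0  -2  0   -2 ]
  [ 0  1  0  -3  0  5/3 ]
  [ 0  0  1  -4  0   -1 ]
  [ 0  0  0   0  1    1 ]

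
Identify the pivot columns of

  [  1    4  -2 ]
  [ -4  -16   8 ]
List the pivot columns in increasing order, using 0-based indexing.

R2 := R2 + 4·R1
  [ 1  4  -2 ]
  [ 0  0   0 ]
Pivot columns are the columns containing a leading 1.

0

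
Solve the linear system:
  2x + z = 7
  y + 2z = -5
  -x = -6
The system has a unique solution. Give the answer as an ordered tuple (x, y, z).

(6, 5, -5)

Form the augmented matrix and row-reduce:
  [  2  0  1  |   7 ]
  [  0  1  2  |  -5 ]
  [ -1  0  0  |  -6 ]
ρ1 -> 1/2·ρ1
  [  1  0  1/2  |  7/2 ]
  [  0  1    2  |   -5 ]
  [ -1  0    0  |   -6 ]
ρ3 -> ρ3 + ρ1
  [ 1  0  1/2  |   7/2 ]
  [ 0  1    2  |    -5 ]
  [ 0  0  1/2  |  -5/2 ]
ρ3 -> 2·ρ3
  [ 1  0  1/2  |  7/2 ]
  [ 0  1    2  |   -5 ]
  [ 0  0    1  |   -5 ]
ρ2 -> ρ2 − 2·ρ3
  [ 1  0  1/2  |  7/2 ]
  [ 0  1    0  |    5 ]
  [ 0  0    1  |   -5 ]
ρ1 -> ρ1 − 1/2·ρ3
  [ 1  0  0  |   6 ]
  [ 0  1  0  |   5 ]
  [ 0  0  1  |  -5 ]
Reading off the last column: x = 6, y = 5, z = -5.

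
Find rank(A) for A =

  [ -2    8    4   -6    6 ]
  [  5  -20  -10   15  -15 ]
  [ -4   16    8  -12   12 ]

rank = 1

r1 ← -1/2·r1
r2 ← r2 − 5·r1
r3 ← r3 + 4·r1
The reduced form has 1 nonzero row.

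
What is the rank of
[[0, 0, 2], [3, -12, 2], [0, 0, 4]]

R1 <-> R2
  [ 3  -12  2 ]
  [ 0    0  2 ]
  [ 0    0  4 ]
R1 -> 1/3·R1
  [ 1  -4  2/3 ]
  [ 0   0    2 ]
  [ 0   0    4 ]
R2 -> 1/2·R2
  [ 1  -4  2/3 ]
  [ 0   0    1 ]
  [ 0   0    4 ]
R3 -> R3 − 4·R2
  [ 1  -4  2/3 ]
  [ 0   0    1 ]
  [ 0   0    0 ]
R1 -> R1 − 2/3·R2
  [ 1  -4  0 ]
  [ 0   0  1 ]
  [ 0   0  0 ]
The reduced form has 2 nonzero rows.

rank = 2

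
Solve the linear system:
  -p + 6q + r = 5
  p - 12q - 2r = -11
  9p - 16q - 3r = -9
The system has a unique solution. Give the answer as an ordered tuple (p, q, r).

Form the augmented matrix and row-reduce:
  [ -1    6   1  |    5 ]
  [  1  -12  -2  |  -11 ]
  [  9  -16  -3  |   -9 ]
ρ1 → -1·ρ1
  [ 1   -6  -1  |   -5 ]
  [ 1  -12  -2  |  -11 ]
  [ 9  -16  -3  |   -9 ]
ρ2 → ρ2 − ρ1
  [ 1   -6  -1  |  -5 ]
  [ 0   -6  -1  |  -6 ]
  [ 9  -16  -3  |  -9 ]
ρ3 → ρ3 − 9·ρ1
  [ 1  -6  -1  |  -5 ]
  [ 0  -6  -1  |  -6 ]
  [ 0  38   6  |  36 ]
ρ2 → -1/6·ρ2
  [ 1  -6   -1  |  -5 ]
  [ 0   1  1/6  |   1 ]
  [ 0  38    6  |  36 ]
ρ3 → ρ3 − 38·ρ2
  [ 1  -6    -1  |  -5 ]
  [ 0   1   1/6  |   1 ]
  [ 0   0  -1/3  |  -2 ]
ρ3 → -3·ρ3
  [ 1  -6   -1  |  -5 ]
  [ 0   1  1/6  |   1 ]
  [ 0   0    1  |   6 ]
ρ2 → ρ2 − 1/6·ρ3
  [ 1  -6  -1  |  -5 ]
  [ 0   1   0  |   0 ]
  [ 0   0   1  |   6 ]
ρ1 → ρ1 + ρ3
  [ 1  -6  0  |  1 ]
  [ 0   1  0  |  0 ]
  [ 0   0  1  |  6 ]
ρ1 → ρ1 + 6·ρ2
  [ 1  0  0  |  1 ]
  [ 0  1  0  |  0 ]
  [ 0  0  1  |  6 ]
Reading off the last column: p = 1, q = 0, r = 6.

(1, 0, 6)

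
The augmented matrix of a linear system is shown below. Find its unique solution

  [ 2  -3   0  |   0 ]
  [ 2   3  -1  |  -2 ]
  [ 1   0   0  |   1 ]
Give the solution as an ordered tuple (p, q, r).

r1 := 1/2·r1
  [ 1  -3/2   0  |   0 ]
  [ 2     3  -1  |  -2 ]
  [ 1     0   0  |   1 ]
r2 := r2 − 2·r1
  [ 1  -3/2   0  |   0 ]
  [ 0     6  -1  |  -2 ]
  [ 1     0   0  |   1 ]
r3 := r3 − r1
  [ 1  -3/2   0  |   0 ]
  [ 0     6  -1  |  -2 ]
  [ 0   3/2   0  |   1 ]
r2 := 1/6·r2
  [ 1  -3/2     0  |     0 ]
  [ 0     1  -1/6  |  -1/3 ]
  [ 0   3/2     0  |     1 ]
r3 := r3 − 3/2·r2
  [ 1  -3/2     0  |     0 ]
  [ 0     1  -1/6  |  -1/3 ]
  [ 0     0   1/4  |   3/2 ]
r3 := 4·r3
  [ 1  -3/2     0  |     0 ]
  [ 0     1  -1/6  |  -1/3 ]
  [ 0     0     1  |     6 ]
r2 := r2 + 1/6·r3
  [ 1  -3/2  0  |    0 ]
  [ 0     1  0  |  2/3 ]
  [ 0     0  1  |    6 ]
r1 := r1 + 3/2·r2
  [ 1  0  0  |    1 ]
  [ 0  1  0  |  2/3 ]
  [ 0  0  1  |    6 ]
Reading off the last column: p = 1, q = 2/3, r = 6.

(1, 2/3, 6)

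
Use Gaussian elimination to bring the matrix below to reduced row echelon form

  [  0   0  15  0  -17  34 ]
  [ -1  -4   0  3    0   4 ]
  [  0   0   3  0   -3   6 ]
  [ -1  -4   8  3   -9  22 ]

[[1, 4, 0, -3, 0, -4], [0, 0, 1, 0, 0, 0], [0, 0, 0, 0, 1, -2], [0, 0, 0, 0, 0, 0]]

r1 <-> r2
  [ -1  -4   0  3    0   4 ]
  [  0   0  15  0  -17  34 ]
  [  0   0   3  0   -3   6 ]
  [ -1  -4   8  3   -9  22 ]
r1 -> -1·r1
  [  1   4   0  -3    0  -4 ]
  [  0   0  15   0  -17  34 ]
  [  0   0   3   0   -3   6 ]
  [ -1  -4   8   3   -9  22 ]
r4 -> r4 + r1
  [ 1  4   0  -3    0  -4 ]
  [ 0  0  15   0  -17  34 ]
  [ 0  0   3   0   -3   6 ]
  [ 0  0   8   0   -9  18 ]
r2 -> 1/15·r2
  [ 1  4  0  -3       0     -4 ]
  [ 0  0  1   0  -17/15  34/15 ]
  [ 0  0  3   0      -3      6 ]
  [ 0  0  8   0      -9     18 ]
r3 -> r3 − 3·r2
  [ 1  4  0  -3       0     -4 ]
  [ 0  0  1   0  -17/15  34/15 ]
  [ 0  0  0   0     2/5   -4/5 ]
  [ 0  0  8   0      -9     18 ]
r4 -> r4 − 8·r2
  [ 1  4  0  -3       0     -4 ]
  [ 0  0  1   0  -17/15  34/15 ]
  [ 0  0  0   0     2/5   -4/5 ]
  [ 0  0  0   0    1/15  -2/15 ]
r3 -> 5/2·r3
  [ 1  4  0  -3       0     -4 ]
  [ 0  0  1   0  -17/15  34/15 ]
  [ 0  0  0   0       1     -2 ]
  [ 0  0  0   0    1/15  -2/15 ]
r4 -> r4 − 1/15·r3
  [ 1  4  0  -3       0     -4 ]
  [ 0  0  1   0  -17/15  34/15 ]
  [ 0  0  0   0       1     -2 ]
  [ 0  0  0   0       0      0 ]
r2 -> r2 + 17/15·r3
  [ 1  4  0  -3  0  -4 ]
  [ 0  0  1   0  0   0 ]
  [ 0  0  0   0  1  -2 ]
  [ 0  0  0   0  0   0 ]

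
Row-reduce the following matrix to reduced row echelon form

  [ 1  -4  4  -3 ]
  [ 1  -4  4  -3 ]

R2 -> R2 − R1
  [ 1  -4  4  -3 ]
  [ 0   0  0   0 ]

[[1, -4, 4, -3], [0, 0, 0, 0]]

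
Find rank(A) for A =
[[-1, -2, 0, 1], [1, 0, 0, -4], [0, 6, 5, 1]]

rank = 3

R1 → -1·R1
  [ 1  2  0  -1 ]
  [ 1  0  0  -4 ]
  [ 0  6  5   1 ]
R2 → R2 − R1
  [ 1   2  0  -1 ]
  [ 0  -2  0  -3 ]
  [ 0   6  5   1 ]
R2 → -1/2·R2
  [ 1  2  0   -1 ]
  [ 0  1  0  3/2 ]
  [ 0  6  5    1 ]
R3 → R3 − 6·R2
  [ 1  2  0   -1 ]
  [ 0  1  0  3/2 ]
  [ 0  0  5   -8 ]
R3 → 1/5·R3
  [ 1  2  0    -1 ]
  [ 0  1  0   3/2 ]
  [ 0  0  1  -8/5 ]
R1 → R1 − 2·R2
  [ 1  0  0    -4 ]
  [ 0  1  0   3/2 ]
  [ 0  0  1  -8/5 ]
The reduced form has 3 nonzero rows.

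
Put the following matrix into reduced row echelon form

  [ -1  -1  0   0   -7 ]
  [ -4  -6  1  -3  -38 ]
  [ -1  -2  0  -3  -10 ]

[[1, 0, 0, -3, 4], [0, 1, 0, 3, 3], [0, 0, 1, 3, -4]]

R1 := -1·R1
R2 := R2 + 4·R1
R3 := R3 + R1
R2 := -1/2·R2
R3 := R3 + R2
R3 := -2·R3
R2 := R2 + 1/2·R3
R1 := R1 − R2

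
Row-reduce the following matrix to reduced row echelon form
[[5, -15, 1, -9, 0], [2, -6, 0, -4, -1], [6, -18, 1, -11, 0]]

R1 := 1/5·R1
R2 := R2 − 2·R1
R3 := R3 − 6·R1
R2 := -5/2·R2
R3 := R3 + 1/5·R2
R3 := 2·R3
R2 := R2 − 5/2·R3
R1 := R1 − 1/5·R2

[[1, -3, 0, -2, 0], [0, 0, 1, 1, 0], [0, 0, 0, 0, 1]]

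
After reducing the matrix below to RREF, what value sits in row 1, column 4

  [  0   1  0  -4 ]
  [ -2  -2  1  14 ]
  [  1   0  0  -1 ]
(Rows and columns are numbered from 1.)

Swap R1 and R2.
  [ -2  -2  1  14 ]
  [  0   1  0  -4 ]
  [  1   0  0  -1 ]
Multiply R1 by -1/2.
  [ 1  1  -1/2  -7 ]
  [ 0  1     0  -4 ]
  [ 1  0     0  -1 ]
Subtract R1 from R3.
  [ 1   1  -1/2  -7 ]
  [ 0   1     0  -4 ]
  [ 0  -1   1/2   6 ]
Add R2 to R3.
  [ 1  1  -1/2  -7 ]
  [ 0  1     0  -4 ]
  [ 0  0   1/2   2 ]
Multiply R3 by 2.
  [ 1  1  -1/2  -7 ]
  [ 0  1     0  -4 ]
  [ 0  0     1   4 ]
Add 1/2 times R3 to R1.
  [ 1  1  0  -5 ]
  [ 0  1  0  -4 ]
  [ 0  0  1   4 ]
Subtract R2 from R1.
  [ 1  0  0  -1 ]
  [ 0  1  0  -4 ]
  [ 0  0  1   4 ]

-1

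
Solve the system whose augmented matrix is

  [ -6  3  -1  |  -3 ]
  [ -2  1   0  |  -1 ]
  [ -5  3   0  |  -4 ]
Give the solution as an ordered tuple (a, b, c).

(-1, -3, 0)

R1 -> -1/6·R1
  [  1  -1/2  1/6  |  1/2 ]
  [ -2     1    0  |   -1 ]
  [ -5     3    0  |   -4 ]
R2 -> R2 + 2·R1
  [  1  -1/2  1/6  |  1/2 ]
  [  0     0  1/3  |    0 ]
  [ -5     3    0  |   -4 ]
R3 -> R3 + 5·R1
  [ 1  -1/2  1/6  |   1/2 ]
  [ 0     0  1/3  |     0 ]
  [ 0   1/2  5/6  |  -3/2 ]
R2 <-> R3
  [ 1  -1/2  1/6  |   1/2 ]
  [ 0   1/2  5/6  |  -3/2 ]
  [ 0     0  1/3  |     0 ]
R2 -> 2·R2
  [ 1  -1/2  1/6  |  1/2 ]
  [ 0     1  5/3  |   -3 ]
  [ 0     0  1/3  |    0 ]
R3 -> 3·R3
  [ 1  -1/2  1/6  |  1/2 ]
  [ 0     1  5/3  |   -3 ]
  [ 0     0    1  |    0 ]
R2 -> R2 − 5/3·R3
  [ 1  -1/2  1/6  |  1/2 ]
  [ 0     1    0  |   -3 ]
  [ 0     0    1  |    0 ]
R1 -> R1 − 1/6·R3
  [ 1  -1/2  0  |  1/2 ]
  [ 0     1  0  |   -3 ]
  [ 0     0  1  |    0 ]
R1 -> R1 + 1/2·R2
  [ 1  0  0  |  -1 ]
  [ 0  1  0  |  -3 ]
  [ 0  0  1  |   0 ]
Reading off the last column: a = -1, b = -3, c = 0.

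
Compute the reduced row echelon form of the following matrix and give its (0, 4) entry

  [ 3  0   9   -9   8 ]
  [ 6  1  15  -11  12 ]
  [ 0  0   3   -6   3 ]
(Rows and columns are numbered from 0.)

-1/3

r1 := 1/3·r1
  [ 1  0   3   -3  8/3 ]
  [ 6  1  15  -11   12 ]
  [ 0  0   3   -6    3 ]
r2 := r2 − 6·r1
  [ 1  0   3  -3  8/3 ]
  [ 0  1  -3   7   -4 ]
  [ 0  0   3  -6    3 ]
r3 := 1/3·r3
  [ 1  0   3  -3  8/3 ]
  [ 0  1  -3   7   -4 ]
  [ 0  0   1  -2    1 ]
r2 := r2 + 3·r3
  [ 1  0  3  -3  8/3 ]
  [ 0  1  0   1   -1 ]
  [ 0  0  1  -2    1 ]
r1 := r1 − 3·r3
  [ 1  0  0   3  -1/3 ]
  [ 0  1  0   1    -1 ]
  [ 0  0  1  -2     1 ]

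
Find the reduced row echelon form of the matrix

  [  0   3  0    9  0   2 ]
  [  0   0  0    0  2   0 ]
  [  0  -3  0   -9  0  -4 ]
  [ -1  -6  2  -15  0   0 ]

Swap R1 and R4.
  [ -1  -6  2  -15  0   0 ]
  [  0   0  0    0  2   0 ]
  [  0  -3  0   -9  0  -4 ]
  [  0   3  0    9  0   2 ]
Multiply R1 by -1.
  [ 1   6  -2  15  0   0 ]
  [ 0   0   0   0  2   0 ]
  [ 0  -3   0  -9  0  -4 ]
  [ 0   3   0   9  0   2 ]
Swap R2 and R3.
  [ 1   6  -2  15  0   0 ]
  [ 0  -3   0  -9  0  -4 ]
  [ 0   0   0   0  2   0 ]
  [ 0   3   0   9  0   2 ]
Multiply R2 by -1/3.
  [ 1  6  -2  15  0    0 ]
  [ 0  1   0   3  0  4/3 ]
  [ 0  0   0   0  2    0 ]
  [ 0  3   0   9  0    2 ]
Subtract 3 times R2 from R4.
  [ 1  6  -2  15  0    0 ]
  [ 0  1   0   3  0  4/3 ]
  [ 0  0   0   0  2    0 ]
  [ 0  0   0   0  0   -2 ]
Multiply R3 by 1/2.
  [ 1  6  -2  15  0    0 ]
  [ 0  1   0   3  0  4/3 ]
  [ 0  0   0   0  1    0 ]
  [ 0  0   0   0  0   -2 ]
Multiply R4 by -1/2.
  [ 1  6  -2  15  0    0 ]
  [ 0  1   0   3  0  4/3 ]
  [ 0  0   0   0  1    0 ]
  [ 0  0   0   0  0    1 ]
Subtract 4/3 times R4 from R2.
  [ 1  6  -2  15  0  0 ]
  [ 0  1   0   3  0  0 ]
  [ 0  0   0   0  1  0 ]
  [ 0  0   0   0  0  1 ]
Subtract 6 times R2 from R1.
  [ 1  0  -2  -3  0  0 ]
  [ 0  1   0   3  0  0 ]
  [ 0  0   0   0  1  0 ]
  [ 0  0   0   0  0  1 ]

[[1, 0, -2, -3, 0, 0], [0, 1, 0, 3, 0, 0], [0, 0, 0, 0, 1, 0], [0, 0, 0, 0, 0, 1]]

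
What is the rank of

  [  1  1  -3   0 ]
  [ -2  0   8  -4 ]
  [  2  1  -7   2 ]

rank = 2

R2 → R2 + 2·R1
  [ 1  1  -3   0 ]
  [ 0  2   2  -4 ]
  [ 2  1  -7   2 ]
R3 → R3 − 2·R1
  [ 1   1  -3   0 ]
  [ 0   2   2  -4 ]
  [ 0  -1  -1   2 ]
R2 → 1/2·R2
  [ 1   1  -3   0 ]
  [ 0   1   1  -2 ]
  [ 0  -1  -1   2 ]
R3 → R3 + R2
  [ 1  1  -3   0 ]
  [ 0  1   1  -2 ]
  [ 0  0   0   0 ]
R1 → R1 − R2
  [ 1  0  -4   2 ]
  [ 0  1   1  -2 ]
  [ 0  0   0   0 ]
The reduced form has 2 nonzero rows.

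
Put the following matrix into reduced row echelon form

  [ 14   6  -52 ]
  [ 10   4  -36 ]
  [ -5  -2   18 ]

R1 -> 1/14·R1
  [  1  3/7  -26/7 ]
  [ 10    4    -36 ]
  [ -5   -2     18 ]
R2 -> R2 − 10·R1
  [  1   3/7  -26/7 ]
  [  0  -2/7    8/7 ]
  [ -5    -2     18 ]
R3 -> R3 + 5·R1
  [ 1   3/7  -26/7 ]
  [ 0  -2/7    8/7 ]
  [ 0   1/7   -4/7 ]
R2 -> -7/2·R2
  [ 1  3/7  -26/7 ]
  [ 0    1     -4 ]
  [ 0  1/7   -4/7 ]
R3 -> R3 − 1/7·R2
  [ 1  3/7  -26/7 ]
  [ 0    1     -4 ]
  [ 0    0      0 ]
R1 -> R1 − 3/7·R2
  [ 1  0  -2 ]
  [ 0  1  -4 ]
  [ 0  0   0 ]

[[1, 0, -2], [0, 1, -4], [0, 0, 0]]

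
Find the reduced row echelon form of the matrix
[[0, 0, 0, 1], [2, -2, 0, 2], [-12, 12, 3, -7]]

[[1, -1, 0, 0], [0, 0, 1, 0], [0, 0, 0, 1]]

R1 <-> R2
  [   2  -2  0   2 ]
  [   0   0  0   1 ]
  [ -12  12  3  -7 ]
R1 := 1/2·R1
  [   1  -1  0   1 ]
  [   0   0  0   1 ]
  [ -12  12  3  -7 ]
R3 := R3 + 12·R1
  [ 1  -1  0  1 ]
  [ 0   0  0  1 ]
  [ 0   0  3  5 ]
R2 <-> R3
  [ 1  -1  0  1 ]
  [ 0   0  3  5 ]
  [ 0   0  0  1 ]
R2 := 1/3·R2
  [ 1  -1  0    1 ]
  [ 0   0  1  5/3 ]
  [ 0   0  0    1 ]
R2 := R2 − 5/3·R3
  [ 1  -1  0  1 ]
  [ 0   0  1  0 ]
  [ 0   0  0  1 ]
R1 := R1 − R3
  [ 1  -1  0  0 ]
  [ 0   0  1  0 ]
  [ 0   0  0  1 ]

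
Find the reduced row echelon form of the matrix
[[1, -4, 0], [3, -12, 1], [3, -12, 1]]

R2 -> R2 − 3·R1
  [ 1   -4  0 ]
  [ 0    0  1 ]
  [ 3  -12  1 ]
R3 -> R3 − 3·R1
  [ 1  -4  0 ]
  [ 0   0  1 ]
  [ 0   0  1 ]
R3 -> R3 − R2
  [ 1  -4  0 ]
  [ 0   0  1 ]
  [ 0   0  0 ]

[[1, -4, 0], [0, 0, 1], [0, 0, 0]]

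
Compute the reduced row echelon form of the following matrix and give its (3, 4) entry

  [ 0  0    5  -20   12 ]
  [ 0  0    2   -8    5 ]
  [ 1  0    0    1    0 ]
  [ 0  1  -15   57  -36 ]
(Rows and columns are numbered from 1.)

r1 <=> r3
r2 <=> r4
r3 -> 1/5·r3
r4 -> r4 − 2·r3
r4 -> 5·r4
r3 -> r3 − 12/5·r4
r2 -> r2 + 36·r4
r2 -> r2 + 15·r3

-4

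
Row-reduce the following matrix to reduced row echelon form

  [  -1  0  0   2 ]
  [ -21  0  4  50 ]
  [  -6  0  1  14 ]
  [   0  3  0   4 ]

[[1, 0, 0, -2], [0, 1, 0, 4/3], [0, 0, 1, 2], [0, 0, 0, 0]]

r1 → -1·r1
  [   1  0  0  -2 ]
  [ -21  0  4  50 ]
  [  -6  0  1  14 ]
  [   0  3  0   4 ]
r2 → r2 + 21·r1
  [  1  0  0  -2 ]
  [  0  0  4   8 ]
  [ -6  0  1  14 ]
  [  0  3  0   4 ]
r3 → r3 + 6·r1
  [ 1  0  0  -2 ]
  [ 0  0  4   8 ]
  [ 0  0  1   2 ]
  [ 0  3  0   4 ]
r2 <-> r4
  [ 1  0  0  -2 ]
  [ 0  3  0   4 ]
  [ 0  0  1   2 ]
  [ 0  0  4   8 ]
r2 → 1/3·r2
  [ 1  0  0   -2 ]
  [ 0  1  0  4/3 ]
  [ 0  0  1    2 ]
  [ 0  0  4    8 ]
r4 → r4 − 4·r3
  [ 1  0  0   -2 ]
  [ 0  1  0  4/3 ]
  [ 0  0  1    2 ]
  [ 0  0  0    0 ]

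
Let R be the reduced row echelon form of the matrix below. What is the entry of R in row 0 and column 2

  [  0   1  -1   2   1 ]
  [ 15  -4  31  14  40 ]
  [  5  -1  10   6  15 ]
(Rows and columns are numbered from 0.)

Swap R1 and R2.
  [ 15  -4  31  14  40 ]
  [  0   1  -1   2   1 ]
  [  5  -1  10   6  15 ]
Multiply R1 by 1/15.
  [ 1  -4/15  31/15  14/15  8/3 ]
  [ 0      1     -1      2    1 ]
  [ 5     -1     10      6   15 ]
Subtract 5 times R1 from R3.
  [ 1  -4/15  31/15  14/15  8/3 ]
  [ 0      1     -1      2    1 ]
  [ 0    1/3   -1/3    4/3  5/3 ]
Subtract 1/3 times R2 from R3.
  [ 1  -4/15  31/15  14/15  8/3 ]
  [ 0      1     -1      2    1 ]
  [ 0      0      0    2/3  4/3 ]
Multiply R3 by 3/2.
  [ 1  -4/15  31/15  14/15  8/3 ]
  [ 0      1     -1      2    1 ]
  [ 0      0      0      1    2 ]
Subtract 2 times R3 from R2.
  [ 1  -4/15  31/15  14/15  8/3 ]
  [ 0      1     -1      0   -3 ]
  [ 0      0      0      1    2 ]
Subtract 14/15 times R3 from R1.
  [ 1  -4/15  31/15  0  4/5 ]
  [ 0      1     -1  0   -3 ]
  [ 0      0      0  1    2 ]
Add 4/15 times R2 to R1.
  [ 1  0  9/5  0   0 ]
  [ 0  1   -1  0  -3 ]
  [ 0  0    0  1   2 ]

9/5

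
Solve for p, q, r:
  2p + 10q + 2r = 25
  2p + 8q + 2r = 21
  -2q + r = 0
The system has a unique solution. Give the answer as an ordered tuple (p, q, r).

(-3/2, 2, 4)

Form the augmented matrix and row-reduce:
  [ 2  10  2  |  25 ]
  [ 2   8  2  |  21 ]
  [ 0  -2  1  |   0 ]
R1 -> 1/2·R1
  [ 1   5  1  |  25/2 ]
  [ 2   8  2  |    21 ]
  [ 0  -2  1  |     0 ]
R2 -> R2 − 2·R1
  [ 1   5  1  |  25/2 ]
  [ 0  -2  0  |    -4 ]
  [ 0  -2  1  |     0 ]
R2 -> -1/2·R2
  [ 1   5  1  |  25/2 ]
  [ 0   1  0  |     2 ]
  [ 0  -2  1  |     0 ]
R3 -> R3 + 2·R2
  [ 1  5  1  |  25/2 ]
  [ 0  1  0  |     2 ]
  [ 0  0  1  |     4 ]
R1 -> R1 − R3
  [ 1  5  0  |  17/2 ]
  [ 0  1  0  |     2 ]
  [ 0  0  1  |     4 ]
R1 -> R1 − 5·R2
  [ 1  0  0  |  -3/2 ]
  [ 0  1  0  |     2 ]
  [ 0  0  1  |     4 ]
Reading off the last column: p = -3/2, q = 2, r = 4.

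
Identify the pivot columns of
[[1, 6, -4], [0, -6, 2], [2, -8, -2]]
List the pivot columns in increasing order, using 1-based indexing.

r3 → r3 − 2·r1
r2 → -1/6·r2
r3 → r3 + 20·r2
r3 → -3/2·r3
r2 → r2 + 1/3·r3
r1 → r1 + 4·r3
r1 → r1 − 6·r2
Pivot columns are the columns containing a leading 1.

1, 2, 3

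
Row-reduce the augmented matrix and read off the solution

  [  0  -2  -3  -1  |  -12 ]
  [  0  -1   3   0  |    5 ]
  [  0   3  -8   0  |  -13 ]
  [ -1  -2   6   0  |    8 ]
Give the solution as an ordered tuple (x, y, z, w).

R1 <-> R4
  [ -1  -2   6   0  |    8 ]
  [  0  -1   3   0  |    5 ]
  [  0   3  -8   0  |  -13 ]
  [  0  -2  -3  -1  |  -12 ]
R1 ← -1·R1
  [ 1   2  -6   0  |   -8 ]
  [ 0  -1   3   0  |    5 ]
  [ 0   3  -8   0  |  -13 ]
  [ 0  -2  -3  -1  |  -12 ]
R2 ← -1·R2
  [ 1   2  -6   0  |   -8 ]
  [ 0   1  -3   0  |   -5 ]
  [ 0   3  -8   0  |  -13 ]
  [ 0  -2  -3  -1  |  -12 ]
R3 ← R3 − 3·R2
  [ 1   2  -6   0  |   -8 ]
  [ 0   1  -3   0  |   -5 ]
  [ 0   0   1   0  |    2 ]
  [ 0  -2  -3  -1  |  -12 ]
R4 ← R4 + 2·R2
  [ 1  2  -6   0  |   -8 ]
  [ 0  1  -3   0  |   -5 ]
  [ 0  0   1   0  |    2 ]
  [ 0  0  -9  -1  |  -22 ]
R4 ← R4 + 9·R3
  [ 1  2  -6   0  |  -8 ]
  [ 0  1  -3   0  |  -5 ]
  [ 0  0   1   0  |   2 ]
  [ 0  0   0  -1  |  -4 ]
R4 ← -1·R4
  [ 1  2  -6  0  |  -8 ]
  [ 0  1  -3  0  |  -5 ]
  [ 0  0   1  0  |   2 ]
  [ 0  0   0  1  |   4 ]
R2 ← R2 + 3·R3
  [ 1  2  -6  0  |  -8 ]
  [ 0  1   0  0  |   1 ]
  [ 0  0   1  0  |   2 ]
  [ 0  0   0  1  |   4 ]
R1 ← R1 + 6·R3
  [ 1  2  0  0  |  4 ]
  [ 0  1  0  0  |  1 ]
  [ 0  0  1  0  |  2 ]
  [ 0  0  0  1  |  4 ]
R1 ← R1 − 2·R2
  [ 1  0  0  0  |  2 ]
  [ 0  1  0  0  |  1 ]
  [ 0  0  1  0  |  2 ]
  [ 0  0  0  1  |  4 ]
Reading off the last column: x = 2, y = 1, z = 2, w = 4.

(2, 1, 2, 4)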